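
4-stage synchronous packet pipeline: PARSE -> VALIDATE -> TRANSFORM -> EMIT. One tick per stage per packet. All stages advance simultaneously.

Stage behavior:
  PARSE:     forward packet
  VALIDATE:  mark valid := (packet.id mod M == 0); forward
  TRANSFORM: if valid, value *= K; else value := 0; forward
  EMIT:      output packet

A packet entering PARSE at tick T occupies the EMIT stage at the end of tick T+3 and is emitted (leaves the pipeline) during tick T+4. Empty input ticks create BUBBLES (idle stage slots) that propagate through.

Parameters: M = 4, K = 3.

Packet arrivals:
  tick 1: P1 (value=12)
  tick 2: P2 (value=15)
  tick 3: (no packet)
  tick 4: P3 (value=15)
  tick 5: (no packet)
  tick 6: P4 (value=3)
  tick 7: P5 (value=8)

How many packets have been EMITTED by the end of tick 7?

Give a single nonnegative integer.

Answer: 2

Derivation:
Tick 1: [PARSE:P1(v=12,ok=F), VALIDATE:-, TRANSFORM:-, EMIT:-] out:-; in:P1
Tick 2: [PARSE:P2(v=15,ok=F), VALIDATE:P1(v=12,ok=F), TRANSFORM:-, EMIT:-] out:-; in:P2
Tick 3: [PARSE:-, VALIDATE:P2(v=15,ok=F), TRANSFORM:P1(v=0,ok=F), EMIT:-] out:-; in:-
Tick 4: [PARSE:P3(v=15,ok=F), VALIDATE:-, TRANSFORM:P2(v=0,ok=F), EMIT:P1(v=0,ok=F)] out:-; in:P3
Tick 5: [PARSE:-, VALIDATE:P3(v=15,ok=F), TRANSFORM:-, EMIT:P2(v=0,ok=F)] out:P1(v=0); in:-
Tick 6: [PARSE:P4(v=3,ok=F), VALIDATE:-, TRANSFORM:P3(v=0,ok=F), EMIT:-] out:P2(v=0); in:P4
Tick 7: [PARSE:P5(v=8,ok=F), VALIDATE:P4(v=3,ok=T), TRANSFORM:-, EMIT:P3(v=0,ok=F)] out:-; in:P5
Emitted by tick 7: ['P1', 'P2']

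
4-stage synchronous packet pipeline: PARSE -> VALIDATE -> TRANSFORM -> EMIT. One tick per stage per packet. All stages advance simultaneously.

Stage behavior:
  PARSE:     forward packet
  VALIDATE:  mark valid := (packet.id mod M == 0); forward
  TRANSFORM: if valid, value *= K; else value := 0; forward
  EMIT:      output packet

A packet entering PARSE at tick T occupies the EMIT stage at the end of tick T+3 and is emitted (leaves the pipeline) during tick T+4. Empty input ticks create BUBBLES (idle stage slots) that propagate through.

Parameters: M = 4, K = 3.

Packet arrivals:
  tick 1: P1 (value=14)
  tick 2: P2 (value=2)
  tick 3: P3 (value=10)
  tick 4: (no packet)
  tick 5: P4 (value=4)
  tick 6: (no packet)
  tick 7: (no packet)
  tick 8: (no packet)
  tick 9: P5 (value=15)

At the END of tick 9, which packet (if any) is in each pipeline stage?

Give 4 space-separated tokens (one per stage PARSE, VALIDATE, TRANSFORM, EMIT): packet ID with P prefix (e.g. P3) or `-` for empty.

Answer: P5 - - -

Derivation:
Tick 1: [PARSE:P1(v=14,ok=F), VALIDATE:-, TRANSFORM:-, EMIT:-] out:-; in:P1
Tick 2: [PARSE:P2(v=2,ok=F), VALIDATE:P1(v=14,ok=F), TRANSFORM:-, EMIT:-] out:-; in:P2
Tick 3: [PARSE:P3(v=10,ok=F), VALIDATE:P2(v=2,ok=F), TRANSFORM:P1(v=0,ok=F), EMIT:-] out:-; in:P3
Tick 4: [PARSE:-, VALIDATE:P3(v=10,ok=F), TRANSFORM:P2(v=0,ok=F), EMIT:P1(v=0,ok=F)] out:-; in:-
Tick 5: [PARSE:P4(v=4,ok=F), VALIDATE:-, TRANSFORM:P3(v=0,ok=F), EMIT:P2(v=0,ok=F)] out:P1(v=0); in:P4
Tick 6: [PARSE:-, VALIDATE:P4(v=4,ok=T), TRANSFORM:-, EMIT:P3(v=0,ok=F)] out:P2(v=0); in:-
Tick 7: [PARSE:-, VALIDATE:-, TRANSFORM:P4(v=12,ok=T), EMIT:-] out:P3(v=0); in:-
Tick 8: [PARSE:-, VALIDATE:-, TRANSFORM:-, EMIT:P4(v=12,ok=T)] out:-; in:-
Tick 9: [PARSE:P5(v=15,ok=F), VALIDATE:-, TRANSFORM:-, EMIT:-] out:P4(v=12); in:P5
At end of tick 9: ['P5', '-', '-', '-']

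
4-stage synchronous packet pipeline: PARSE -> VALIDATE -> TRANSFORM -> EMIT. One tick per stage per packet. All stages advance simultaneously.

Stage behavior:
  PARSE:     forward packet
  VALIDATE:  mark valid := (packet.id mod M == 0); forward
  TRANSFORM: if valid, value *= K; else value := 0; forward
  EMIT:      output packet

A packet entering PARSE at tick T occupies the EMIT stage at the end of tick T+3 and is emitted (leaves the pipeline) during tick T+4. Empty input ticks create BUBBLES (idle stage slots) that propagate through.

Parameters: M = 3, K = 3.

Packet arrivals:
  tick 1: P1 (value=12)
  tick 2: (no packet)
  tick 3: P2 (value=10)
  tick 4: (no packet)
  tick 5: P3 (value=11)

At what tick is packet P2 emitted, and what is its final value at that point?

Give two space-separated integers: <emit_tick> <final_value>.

Tick 1: [PARSE:P1(v=12,ok=F), VALIDATE:-, TRANSFORM:-, EMIT:-] out:-; in:P1
Tick 2: [PARSE:-, VALIDATE:P1(v=12,ok=F), TRANSFORM:-, EMIT:-] out:-; in:-
Tick 3: [PARSE:P2(v=10,ok=F), VALIDATE:-, TRANSFORM:P1(v=0,ok=F), EMIT:-] out:-; in:P2
Tick 4: [PARSE:-, VALIDATE:P2(v=10,ok=F), TRANSFORM:-, EMIT:P1(v=0,ok=F)] out:-; in:-
Tick 5: [PARSE:P3(v=11,ok=F), VALIDATE:-, TRANSFORM:P2(v=0,ok=F), EMIT:-] out:P1(v=0); in:P3
Tick 6: [PARSE:-, VALIDATE:P3(v=11,ok=T), TRANSFORM:-, EMIT:P2(v=0,ok=F)] out:-; in:-
Tick 7: [PARSE:-, VALIDATE:-, TRANSFORM:P3(v=33,ok=T), EMIT:-] out:P2(v=0); in:-
Tick 8: [PARSE:-, VALIDATE:-, TRANSFORM:-, EMIT:P3(v=33,ok=T)] out:-; in:-
Tick 9: [PARSE:-, VALIDATE:-, TRANSFORM:-, EMIT:-] out:P3(v=33); in:-
P2: arrives tick 3, valid=False (id=2, id%3=2), emit tick 7, final value 0

Answer: 7 0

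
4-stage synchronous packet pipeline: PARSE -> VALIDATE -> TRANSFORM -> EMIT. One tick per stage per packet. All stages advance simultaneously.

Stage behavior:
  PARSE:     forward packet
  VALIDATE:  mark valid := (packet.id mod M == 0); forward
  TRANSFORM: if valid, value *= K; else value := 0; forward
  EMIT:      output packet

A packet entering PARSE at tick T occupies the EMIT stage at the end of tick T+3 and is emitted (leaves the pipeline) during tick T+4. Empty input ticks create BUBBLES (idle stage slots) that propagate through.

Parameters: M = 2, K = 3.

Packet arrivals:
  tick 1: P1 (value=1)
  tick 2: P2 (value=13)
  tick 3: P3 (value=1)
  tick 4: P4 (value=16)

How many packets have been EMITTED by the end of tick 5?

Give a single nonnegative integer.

Tick 1: [PARSE:P1(v=1,ok=F), VALIDATE:-, TRANSFORM:-, EMIT:-] out:-; in:P1
Tick 2: [PARSE:P2(v=13,ok=F), VALIDATE:P1(v=1,ok=F), TRANSFORM:-, EMIT:-] out:-; in:P2
Tick 3: [PARSE:P3(v=1,ok=F), VALIDATE:P2(v=13,ok=T), TRANSFORM:P1(v=0,ok=F), EMIT:-] out:-; in:P3
Tick 4: [PARSE:P4(v=16,ok=F), VALIDATE:P3(v=1,ok=F), TRANSFORM:P2(v=39,ok=T), EMIT:P1(v=0,ok=F)] out:-; in:P4
Tick 5: [PARSE:-, VALIDATE:P4(v=16,ok=T), TRANSFORM:P3(v=0,ok=F), EMIT:P2(v=39,ok=T)] out:P1(v=0); in:-
Emitted by tick 5: ['P1']

Answer: 1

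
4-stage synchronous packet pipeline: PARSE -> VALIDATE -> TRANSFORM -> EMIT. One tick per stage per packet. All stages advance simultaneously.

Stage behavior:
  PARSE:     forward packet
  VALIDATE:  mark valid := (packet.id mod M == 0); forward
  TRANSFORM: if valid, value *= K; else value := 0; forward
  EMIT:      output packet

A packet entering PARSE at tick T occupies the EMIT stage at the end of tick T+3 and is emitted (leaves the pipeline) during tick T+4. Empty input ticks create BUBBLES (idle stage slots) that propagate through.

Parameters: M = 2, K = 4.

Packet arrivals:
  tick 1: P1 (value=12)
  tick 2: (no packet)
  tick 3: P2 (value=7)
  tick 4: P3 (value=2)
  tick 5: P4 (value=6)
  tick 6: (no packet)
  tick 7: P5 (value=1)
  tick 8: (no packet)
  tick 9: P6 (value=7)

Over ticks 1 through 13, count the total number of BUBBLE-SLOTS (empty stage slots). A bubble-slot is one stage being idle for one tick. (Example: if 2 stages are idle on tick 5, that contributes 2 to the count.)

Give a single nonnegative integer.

Tick 1: [PARSE:P1(v=12,ok=F), VALIDATE:-, TRANSFORM:-, EMIT:-] out:-; bubbles=3
Tick 2: [PARSE:-, VALIDATE:P1(v=12,ok=F), TRANSFORM:-, EMIT:-] out:-; bubbles=3
Tick 3: [PARSE:P2(v=7,ok=F), VALIDATE:-, TRANSFORM:P1(v=0,ok=F), EMIT:-] out:-; bubbles=2
Tick 4: [PARSE:P3(v=2,ok=F), VALIDATE:P2(v=7,ok=T), TRANSFORM:-, EMIT:P1(v=0,ok=F)] out:-; bubbles=1
Tick 5: [PARSE:P4(v=6,ok=F), VALIDATE:P3(v=2,ok=F), TRANSFORM:P2(v=28,ok=T), EMIT:-] out:P1(v=0); bubbles=1
Tick 6: [PARSE:-, VALIDATE:P4(v=6,ok=T), TRANSFORM:P3(v=0,ok=F), EMIT:P2(v=28,ok=T)] out:-; bubbles=1
Tick 7: [PARSE:P5(v=1,ok=F), VALIDATE:-, TRANSFORM:P4(v=24,ok=T), EMIT:P3(v=0,ok=F)] out:P2(v=28); bubbles=1
Tick 8: [PARSE:-, VALIDATE:P5(v=1,ok=F), TRANSFORM:-, EMIT:P4(v=24,ok=T)] out:P3(v=0); bubbles=2
Tick 9: [PARSE:P6(v=7,ok=F), VALIDATE:-, TRANSFORM:P5(v=0,ok=F), EMIT:-] out:P4(v=24); bubbles=2
Tick 10: [PARSE:-, VALIDATE:P6(v=7,ok=T), TRANSFORM:-, EMIT:P5(v=0,ok=F)] out:-; bubbles=2
Tick 11: [PARSE:-, VALIDATE:-, TRANSFORM:P6(v=28,ok=T), EMIT:-] out:P5(v=0); bubbles=3
Tick 12: [PARSE:-, VALIDATE:-, TRANSFORM:-, EMIT:P6(v=28,ok=T)] out:-; bubbles=3
Tick 13: [PARSE:-, VALIDATE:-, TRANSFORM:-, EMIT:-] out:P6(v=28); bubbles=4
Total bubble-slots: 28

Answer: 28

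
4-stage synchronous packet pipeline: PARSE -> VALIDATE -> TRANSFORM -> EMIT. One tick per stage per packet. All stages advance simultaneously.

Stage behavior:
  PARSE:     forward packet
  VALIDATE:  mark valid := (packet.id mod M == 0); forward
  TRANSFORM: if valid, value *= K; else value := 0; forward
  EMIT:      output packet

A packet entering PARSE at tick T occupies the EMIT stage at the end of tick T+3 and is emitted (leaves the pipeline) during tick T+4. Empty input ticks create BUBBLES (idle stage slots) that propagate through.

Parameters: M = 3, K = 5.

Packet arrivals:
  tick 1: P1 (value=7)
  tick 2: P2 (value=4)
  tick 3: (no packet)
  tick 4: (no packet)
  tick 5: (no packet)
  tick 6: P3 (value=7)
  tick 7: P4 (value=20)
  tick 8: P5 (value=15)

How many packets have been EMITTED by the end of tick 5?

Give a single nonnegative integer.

Tick 1: [PARSE:P1(v=7,ok=F), VALIDATE:-, TRANSFORM:-, EMIT:-] out:-; in:P1
Tick 2: [PARSE:P2(v=4,ok=F), VALIDATE:P1(v=7,ok=F), TRANSFORM:-, EMIT:-] out:-; in:P2
Tick 3: [PARSE:-, VALIDATE:P2(v=4,ok=F), TRANSFORM:P1(v=0,ok=F), EMIT:-] out:-; in:-
Tick 4: [PARSE:-, VALIDATE:-, TRANSFORM:P2(v=0,ok=F), EMIT:P1(v=0,ok=F)] out:-; in:-
Tick 5: [PARSE:-, VALIDATE:-, TRANSFORM:-, EMIT:P2(v=0,ok=F)] out:P1(v=0); in:-
Emitted by tick 5: ['P1']

Answer: 1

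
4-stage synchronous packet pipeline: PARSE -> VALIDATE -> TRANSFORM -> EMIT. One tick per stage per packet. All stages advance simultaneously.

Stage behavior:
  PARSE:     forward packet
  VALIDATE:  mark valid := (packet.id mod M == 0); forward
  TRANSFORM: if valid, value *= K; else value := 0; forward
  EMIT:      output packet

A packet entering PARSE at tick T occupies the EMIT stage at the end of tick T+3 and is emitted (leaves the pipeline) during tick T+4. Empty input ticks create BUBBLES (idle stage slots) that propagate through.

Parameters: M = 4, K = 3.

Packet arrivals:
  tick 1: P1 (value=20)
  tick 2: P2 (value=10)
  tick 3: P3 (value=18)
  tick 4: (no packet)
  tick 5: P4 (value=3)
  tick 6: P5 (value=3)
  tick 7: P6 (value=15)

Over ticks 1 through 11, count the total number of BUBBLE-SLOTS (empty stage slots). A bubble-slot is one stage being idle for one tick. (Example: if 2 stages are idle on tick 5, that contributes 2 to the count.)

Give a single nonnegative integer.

Tick 1: [PARSE:P1(v=20,ok=F), VALIDATE:-, TRANSFORM:-, EMIT:-] out:-; bubbles=3
Tick 2: [PARSE:P2(v=10,ok=F), VALIDATE:P1(v=20,ok=F), TRANSFORM:-, EMIT:-] out:-; bubbles=2
Tick 3: [PARSE:P3(v=18,ok=F), VALIDATE:P2(v=10,ok=F), TRANSFORM:P1(v=0,ok=F), EMIT:-] out:-; bubbles=1
Tick 4: [PARSE:-, VALIDATE:P3(v=18,ok=F), TRANSFORM:P2(v=0,ok=F), EMIT:P1(v=0,ok=F)] out:-; bubbles=1
Tick 5: [PARSE:P4(v=3,ok=F), VALIDATE:-, TRANSFORM:P3(v=0,ok=F), EMIT:P2(v=0,ok=F)] out:P1(v=0); bubbles=1
Tick 6: [PARSE:P5(v=3,ok=F), VALIDATE:P4(v=3,ok=T), TRANSFORM:-, EMIT:P3(v=0,ok=F)] out:P2(v=0); bubbles=1
Tick 7: [PARSE:P6(v=15,ok=F), VALIDATE:P5(v=3,ok=F), TRANSFORM:P4(v=9,ok=T), EMIT:-] out:P3(v=0); bubbles=1
Tick 8: [PARSE:-, VALIDATE:P6(v=15,ok=F), TRANSFORM:P5(v=0,ok=F), EMIT:P4(v=9,ok=T)] out:-; bubbles=1
Tick 9: [PARSE:-, VALIDATE:-, TRANSFORM:P6(v=0,ok=F), EMIT:P5(v=0,ok=F)] out:P4(v=9); bubbles=2
Tick 10: [PARSE:-, VALIDATE:-, TRANSFORM:-, EMIT:P6(v=0,ok=F)] out:P5(v=0); bubbles=3
Tick 11: [PARSE:-, VALIDATE:-, TRANSFORM:-, EMIT:-] out:P6(v=0); bubbles=4
Total bubble-slots: 20

Answer: 20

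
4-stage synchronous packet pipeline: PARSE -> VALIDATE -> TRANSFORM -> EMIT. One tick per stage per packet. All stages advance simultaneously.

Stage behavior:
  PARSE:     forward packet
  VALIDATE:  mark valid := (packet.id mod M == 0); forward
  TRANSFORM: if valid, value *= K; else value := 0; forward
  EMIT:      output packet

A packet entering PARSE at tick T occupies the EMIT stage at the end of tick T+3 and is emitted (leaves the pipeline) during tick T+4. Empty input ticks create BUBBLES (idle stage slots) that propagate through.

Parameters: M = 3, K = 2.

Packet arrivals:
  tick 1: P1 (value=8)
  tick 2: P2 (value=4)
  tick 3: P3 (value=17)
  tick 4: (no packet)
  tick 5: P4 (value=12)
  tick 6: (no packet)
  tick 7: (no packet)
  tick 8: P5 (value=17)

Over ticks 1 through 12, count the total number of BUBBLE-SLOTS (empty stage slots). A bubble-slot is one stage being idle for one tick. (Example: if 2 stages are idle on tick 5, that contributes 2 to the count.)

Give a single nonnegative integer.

Tick 1: [PARSE:P1(v=8,ok=F), VALIDATE:-, TRANSFORM:-, EMIT:-] out:-; bubbles=3
Tick 2: [PARSE:P2(v=4,ok=F), VALIDATE:P1(v=8,ok=F), TRANSFORM:-, EMIT:-] out:-; bubbles=2
Tick 3: [PARSE:P3(v=17,ok=F), VALIDATE:P2(v=4,ok=F), TRANSFORM:P1(v=0,ok=F), EMIT:-] out:-; bubbles=1
Tick 4: [PARSE:-, VALIDATE:P3(v=17,ok=T), TRANSFORM:P2(v=0,ok=F), EMIT:P1(v=0,ok=F)] out:-; bubbles=1
Tick 5: [PARSE:P4(v=12,ok=F), VALIDATE:-, TRANSFORM:P3(v=34,ok=T), EMIT:P2(v=0,ok=F)] out:P1(v=0); bubbles=1
Tick 6: [PARSE:-, VALIDATE:P4(v=12,ok=F), TRANSFORM:-, EMIT:P3(v=34,ok=T)] out:P2(v=0); bubbles=2
Tick 7: [PARSE:-, VALIDATE:-, TRANSFORM:P4(v=0,ok=F), EMIT:-] out:P3(v=34); bubbles=3
Tick 8: [PARSE:P5(v=17,ok=F), VALIDATE:-, TRANSFORM:-, EMIT:P4(v=0,ok=F)] out:-; bubbles=2
Tick 9: [PARSE:-, VALIDATE:P5(v=17,ok=F), TRANSFORM:-, EMIT:-] out:P4(v=0); bubbles=3
Tick 10: [PARSE:-, VALIDATE:-, TRANSFORM:P5(v=0,ok=F), EMIT:-] out:-; bubbles=3
Tick 11: [PARSE:-, VALIDATE:-, TRANSFORM:-, EMIT:P5(v=0,ok=F)] out:-; bubbles=3
Tick 12: [PARSE:-, VALIDATE:-, TRANSFORM:-, EMIT:-] out:P5(v=0); bubbles=4
Total bubble-slots: 28

Answer: 28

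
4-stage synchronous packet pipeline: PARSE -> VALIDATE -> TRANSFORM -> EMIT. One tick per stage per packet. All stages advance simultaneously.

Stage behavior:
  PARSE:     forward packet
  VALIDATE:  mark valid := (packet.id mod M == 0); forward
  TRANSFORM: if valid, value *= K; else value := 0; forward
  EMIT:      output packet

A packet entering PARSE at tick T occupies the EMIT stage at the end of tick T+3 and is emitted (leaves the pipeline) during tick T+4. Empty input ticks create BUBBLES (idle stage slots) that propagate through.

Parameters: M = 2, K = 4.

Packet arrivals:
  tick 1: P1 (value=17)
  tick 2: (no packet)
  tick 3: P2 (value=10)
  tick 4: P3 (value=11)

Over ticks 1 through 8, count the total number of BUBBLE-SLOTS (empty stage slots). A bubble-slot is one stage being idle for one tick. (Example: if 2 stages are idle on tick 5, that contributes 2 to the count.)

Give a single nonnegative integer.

Answer: 20

Derivation:
Tick 1: [PARSE:P1(v=17,ok=F), VALIDATE:-, TRANSFORM:-, EMIT:-] out:-; bubbles=3
Tick 2: [PARSE:-, VALIDATE:P1(v=17,ok=F), TRANSFORM:-, EMIT:-] out:-; bubbles=3
Tick 3: [PARSE:P2(v=10,ok=F), VALIDATE:-, TRANSFORM:P1(v=0,ok=F), EMIT:-] out:-; bubbles=2
Tick 4: [PARSE:P3(v=11,ok=F), VALIDATE:P2(v=10,ok=T), TRANSFORM:-, EMIT:P1(v=0,ok=F)] out:-; bubbles=1
Tick 5: [PARSE:-, VALIDATE:P3(v=11,ok=F), TRANSFORM:P2(v=40,ok=T), EMIT:-] out:P1(v=0); bubbles=2
Tick 6: [PARSE:-, VALIDATE:-, TRANSFORM:P3(v=0,ok=F), EMIT:P2(v=40,ok=T)] out:-; bubbles=2
Tick 7: [PARSE:-, VALIDATE:-, TRANSFORM:-, EMIT:P3(v=0,ok=F)] out:P2(v=40); bubbles=3
Tick 8: [PARSE:-, VALIDATE:-, TRANSFORM:-, EMIT:-] out:P3(v=0); bubbles=4
Total bubble-slots: 20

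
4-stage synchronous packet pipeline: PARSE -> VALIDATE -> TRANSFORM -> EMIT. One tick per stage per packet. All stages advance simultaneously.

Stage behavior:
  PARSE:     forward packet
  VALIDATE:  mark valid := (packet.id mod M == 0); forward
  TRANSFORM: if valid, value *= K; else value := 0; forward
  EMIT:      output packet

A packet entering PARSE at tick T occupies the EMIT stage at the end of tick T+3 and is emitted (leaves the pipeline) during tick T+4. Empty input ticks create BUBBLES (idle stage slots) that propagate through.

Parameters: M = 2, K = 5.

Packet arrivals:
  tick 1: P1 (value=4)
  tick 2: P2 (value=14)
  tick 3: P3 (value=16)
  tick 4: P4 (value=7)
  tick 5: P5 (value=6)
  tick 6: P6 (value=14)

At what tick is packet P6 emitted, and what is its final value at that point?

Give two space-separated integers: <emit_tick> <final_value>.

Tick 1: [PARSE:P1(v=4,ok=F), VALIDATE:-, TRANSFORM:-, EMIT:-] out:-; in:P1
Tick 2: [PARSE:P2(v=14,ok=F), VALIDATE:P1(v=4,ok=F), TRANSFORM:-, EMIT:-] out:-; in:P2
Tick 3: [PARSE:P3(v=16,ok=F), VALIDATE:P2(v=14,ok=T), TRANSFORM:P1(v=0,ok=F), EMIT:-] out:-; in:P3
Tick 4: [PARSE:P4(v=7,ok=F), VALIDATE:P3(v=16,ok=F), TRANSFORM:P2(v=70,ok=T), EMIT:P1(v=0,ok=F)] out:-; in:P4
Tick 5: [PARSE:P5(v=6,ok=F), VALIDATE:P4(v=7,ok=T), TRANSFORM:P3(v=0,ok=F), EMIT:P2(v=70,ok=T)] out:P1(v=0); in:P5
Tick 6: [PARSE:P6(v=14,ok=F), VALIDATE:P5(v=6,ok=F), TRANSFORM:P4(v=35,ok=T), EMIT:P3(v=0,ok=F)] out:P2(v=70); in:P6
Tick 7: [PARSE:-, VALIDATE:P6(v=14,ok=T), TRANSFORM:P5(v=0,ok=F), EMIT:P4(v=35,ok=T)] out:P3(v=0); in:-
Tick 8: [PARSE:-, VALIDATE:-, TRANSFORM:P6(v=70,ok=T), EMIT:P5(v=0,ok=F)] out:P4(v=35); in:-
Tick 9: [PARSE:-, VALIDATE:-, TRANSFORM:-, EMIT:P6(v=70,ok=T)] out:P5(v=0); in:-
Tick 10: [PARSE:-, VALIDATE:-, TRANSFORM:-, EMIT:-] out:P6(v=70); in:-
P6: arrives tick 6, valid=True (id=6, id%2=0), emit tick 10, final value 70

Answer: 10 70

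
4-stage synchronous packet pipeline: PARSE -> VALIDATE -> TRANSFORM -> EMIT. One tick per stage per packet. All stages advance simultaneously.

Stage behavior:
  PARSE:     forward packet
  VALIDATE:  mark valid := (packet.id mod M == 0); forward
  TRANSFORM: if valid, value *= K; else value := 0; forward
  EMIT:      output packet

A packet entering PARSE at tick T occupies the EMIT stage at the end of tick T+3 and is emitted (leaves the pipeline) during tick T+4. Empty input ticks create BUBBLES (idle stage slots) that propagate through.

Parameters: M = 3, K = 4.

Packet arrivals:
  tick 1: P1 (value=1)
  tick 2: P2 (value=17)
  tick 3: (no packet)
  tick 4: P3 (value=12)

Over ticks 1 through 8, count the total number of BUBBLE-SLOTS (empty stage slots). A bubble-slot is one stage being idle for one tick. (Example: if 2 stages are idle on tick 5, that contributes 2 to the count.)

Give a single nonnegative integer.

Tick 1: [PARSE:P1(v=1,ok=F), VALIDATE:-, TRANSFORM:-, EMIT:-] out:-; bubbles=3
Tick 2: [PARSE:P2(v=17,ok=F), VALIDATE:P1(v=1,ok=F), TRANSFORM:-, EMIT:-] out:-; bubbles=2
Tick 3: [PARSE:-, VALIDATE:P2(v=17,ok=F), TRANSFORM:P1(v=0,ok=F), EMIT:-] out:-; bubbles=2
Tick 4: [PARSE:P3(v=12,ok=F), VALIDATE:-, TRANSFORM:P2(v=0,ok=F), EMIT:P1(v=0,ok=F)] out:-; bubbles=1
Tick 5: [PARSE:-, VALIDATE:P3(v=12,ok=T), TRANSFORM:-, EMIT:P2(v=0,ok=F)] out:P1(v=0); bubbles=2
Tick 6: [PARSE:-, VALIDATE:-, TRANSFORM:P3(v=48,ok=T), EMIT:-] out:P2(v=0); bubbles=3
Tick 7: [PARSE:-, VALIDATE:-, TRANSFORM:-, EMIT:P3(v=48,ok=T)] out:-; bubbles=3
Tick 8: [PARSE:-, VALIDATE:-, TRANSFORM:-, EMIT:-] out:P3(v=48); bubbles=4
Total bubble-slots: 20

Answer: 20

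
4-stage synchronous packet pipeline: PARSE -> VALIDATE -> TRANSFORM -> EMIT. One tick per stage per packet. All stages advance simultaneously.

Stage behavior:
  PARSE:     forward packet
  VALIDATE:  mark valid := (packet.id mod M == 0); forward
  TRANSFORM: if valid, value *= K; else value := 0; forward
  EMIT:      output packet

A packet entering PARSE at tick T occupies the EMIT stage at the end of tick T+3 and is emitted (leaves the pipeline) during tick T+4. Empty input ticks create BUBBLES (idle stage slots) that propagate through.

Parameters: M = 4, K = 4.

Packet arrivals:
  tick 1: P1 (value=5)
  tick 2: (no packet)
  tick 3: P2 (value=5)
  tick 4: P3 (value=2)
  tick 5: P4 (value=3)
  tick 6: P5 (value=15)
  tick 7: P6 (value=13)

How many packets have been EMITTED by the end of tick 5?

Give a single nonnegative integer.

Tick 1: [PARSE:P1(v=5,ok=F), VALIDATE:-, TRANSFORM:-, EMIT:-] out:-; in:P1
Tick 2: [PARSE:-, VALIDATE:P1(v=5,ok=F), TRANSFORM:-, EMIT:-] out:-; in:-
Tick 3: [PARSE:P2(v=5,ok=F), VALIDATE:-, TRANSFORM:P1(v=0,ok=F), EMIT:-] out:-; in:P2
Tick 4: [PARSE:P3(v=2,ok=F), VALIDATE:P2(v=5,ok=F), TRANSFORM:-, EMIT:P1(v=0,ok=F)] out:-; in:P3
Tick 5: [PARSE:P4(v=3,ok=F), VALIDATE:P3(v=2,ok=F), TRANSFORM:P2(v=0,ok=F), EMIT:-] out:P1(v=0); in:P4
Emitted by tick 5: ['P1']

Answer: 1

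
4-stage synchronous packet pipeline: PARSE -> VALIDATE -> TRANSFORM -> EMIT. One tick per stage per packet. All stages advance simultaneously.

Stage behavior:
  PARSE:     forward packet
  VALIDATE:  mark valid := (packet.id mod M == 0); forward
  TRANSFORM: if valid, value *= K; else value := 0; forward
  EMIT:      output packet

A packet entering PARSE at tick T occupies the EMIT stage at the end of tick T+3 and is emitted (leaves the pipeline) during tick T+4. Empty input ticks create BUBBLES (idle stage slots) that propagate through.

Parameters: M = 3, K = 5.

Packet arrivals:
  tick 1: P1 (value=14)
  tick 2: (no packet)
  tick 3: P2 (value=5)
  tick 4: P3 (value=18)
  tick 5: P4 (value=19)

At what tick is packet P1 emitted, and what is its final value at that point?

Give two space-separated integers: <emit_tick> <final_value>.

Tick 1: [PARSE:P1(v=14,ok=F), VALIDATE:-, TRANSFORM:-, EMIT:-] out:-; in:P1
Tick 2: [PARSE:-, VALIDATE:P1(v=14,ok=F), TRANSFORM:-, EMIT:-] out:-; in:-
Tick 3: [PARSE:P2(v=5,ok=F), VALIDATE:-, TRANSFORM:P1(v=0,ok=F), EMIT:-] out:-; in:P2
Tick 4: [PARSE:P3(v=18,ok=F), VALIDATE:P2(v=5,ok=F), TRANSFORM:-, EMIT:P1(v=0,ok=F)] out:-; in:P3
Tick 5: [PARSE:P4(v=19,ok=F), VALIDATE:P3(v=18,ok=T), TRANSFORM:P2(v=0,ok=F), EMIT:-] out:P1(v=0); in:P4
Tick 6: [PARSE:-, VALIDATE:P4(v=19,ok=F), TRANSFORM:P3(v=90,ok=T), EMIT:P2(v=0,ok=F)] out:-; in:-
Tick 7: [PARSE:-, VALIDATE:-, TRANSFORM:P4(v=0,ok=F), EMIT:P3(v=90,ok=T)] out:P2(v=0); in:-
Tick 8: [PARSE:-, VALIDATE:-, TRANSFORM:-, EMIT:P4(v=0,ok=F)] out:P3(v=90); in:-
Tick 9: [PARSE:-, VALIDATE:-, TRANSFORM:-, EMIT:-] out:P4(v=0); in:-
P1: arrives tick 1, valid=False (id=1, id%3=1), emit tick 5, final value 0

Answer: 5 0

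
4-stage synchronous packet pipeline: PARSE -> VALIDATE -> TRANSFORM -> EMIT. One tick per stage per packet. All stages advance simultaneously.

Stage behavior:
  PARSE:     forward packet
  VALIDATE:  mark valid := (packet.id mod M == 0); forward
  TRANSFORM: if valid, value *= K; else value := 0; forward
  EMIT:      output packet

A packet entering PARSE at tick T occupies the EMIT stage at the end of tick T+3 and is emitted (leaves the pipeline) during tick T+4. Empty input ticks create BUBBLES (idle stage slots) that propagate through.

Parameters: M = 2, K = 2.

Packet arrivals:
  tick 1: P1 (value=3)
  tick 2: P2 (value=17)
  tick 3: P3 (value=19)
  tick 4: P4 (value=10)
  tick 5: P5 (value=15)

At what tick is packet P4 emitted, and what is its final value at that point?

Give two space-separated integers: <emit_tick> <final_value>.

Answer: 8 20

Derivation:
Tick 1: [PARSE:P1(v=3,ok=F), VALIDATE:-, TRANSFORM:-, EMIT:-] out:-; in:P1
Tick 2: [PARSE:P2(v=17,ok=F), VALIDATE:P1(v=3,ok=F), TRANSFORM:-, EMIT:-] out:-; in:P2
Tick 3: [PARSE:P3(v=19,ok=F), VALIDATE:P2(v=17,ok=T), TRANSFORM:P1(v=0,ok=F), EMIT:-] out:-; in:P3
Tick 4: [PARSE:P4(v=10,ok=F), VALIDATE:P3(v=19,ok=F), TRANSFORM:P2(v=34,ok=T), EMIT:P1(v=0,ok=F)] out:-; in:P4
Tick 5: [PARSE:P5(v=15,ok=F), VALIDATE:P4(v=10,ok=T), TRANSFORM:P3(v=0,ok=F), EMIT:P2(v=34,ok=T)] out:P1(v=0); in:P5
Tick 6: [PARSE:-, VALIDATE:P5(v=15,ok=F), TRANSFORM:P4(v=20,ok=T), EMIT:P3(v=0,ok=F)] out:P2(v=34); in:-
Tick 7: [PARSE:-, VALIDATE:-, TRANSFORM:P5(v=0,ok=F), EMIT:P4(v=20,ok=T)] out:P3(v=0); in:-
Tick 8: [PARSE:-, VALIDATE:-, TRANSFORM:-, EMIT:P5(v=0,ok=F)] out:P4(v=20); in:-
Tick 9: [PARSE:-, VALIDATE:-, TRANSFORM:-, EMIT:-] out:P5(v=0); in:-
P4: arrives tick 4, valid=True (id=4, id%2=0), emit tick 8, final value 20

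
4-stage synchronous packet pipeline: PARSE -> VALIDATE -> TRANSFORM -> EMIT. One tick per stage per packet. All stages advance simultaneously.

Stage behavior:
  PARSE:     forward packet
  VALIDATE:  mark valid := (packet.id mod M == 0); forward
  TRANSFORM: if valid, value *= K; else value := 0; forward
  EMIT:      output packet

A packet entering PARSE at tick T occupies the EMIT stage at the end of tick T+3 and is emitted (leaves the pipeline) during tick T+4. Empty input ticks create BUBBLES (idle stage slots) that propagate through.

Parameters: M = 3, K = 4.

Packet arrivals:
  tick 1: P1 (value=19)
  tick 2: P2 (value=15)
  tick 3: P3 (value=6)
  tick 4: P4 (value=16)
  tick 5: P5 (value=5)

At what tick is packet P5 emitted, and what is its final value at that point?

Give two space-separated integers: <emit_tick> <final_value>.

Tick 1: [PARSE:P1(v=19,ok=F), VALIDATE:-, TRANSFORM:-, EMIT:-] out:-; in:P1
Tick 2: [PARSE:P2(v=15,ok=F), VALIDATE:P1(v=19,ok=F), TRANSFORM:-, EMIT:-] out:-; in:P2
Tick 3: [PARSE:P3(v=6,ok=F), VALIDATE:P2(v=15,ok=F), TRANSFORM:P1(v=0,ok=F), EMIT:-] out:-; in:P3
Tick 4: [PARSE:P4(v=16,ok=F), VALIDATE:P3(v=6,ok=T), TRANSFORM:P2(v=0,ok=F), EMIT:P1(v=0,ok=F)] out:-; in:P4
Tick 5: [PARSE:P5(v=5,ok=F), VALIDATE:P4(v=16,ok=F), TRANSFORM:P3(v=24,ok=T), EMIT:P2(v=0,ok=F)] out:P1(v=0); in:P5
Tick 6: [PARSE:-, VALIDATE:P5(v=5,ok=F), TRANSFORM:P4(v=0,ok=F), EMIT:P3(v=24,ok=T)] out:P2(v=0); in:-
Tick 7: [PARSE:-, VALIDATE:-, TRANSFORM:P5(v=0,ok=F), EMIT:P4(v=0,ok=F)] out:P3(v=24); in:-
Tick 8: [PARSE:-, VALIDATE:-, TRANSFORM:-, EMIT:P5(v=0,ok=F)] out:P4(v=0); in:-
Tick 9: [PARSE:-, VALIDATE:-, TRANSFORM:-, EMIT:-] out:P5(v=0); in:-
P5: arrives tick 5, valid=False (id=5, id%3=2), emit tick 9, final value 0

Answer: 9 0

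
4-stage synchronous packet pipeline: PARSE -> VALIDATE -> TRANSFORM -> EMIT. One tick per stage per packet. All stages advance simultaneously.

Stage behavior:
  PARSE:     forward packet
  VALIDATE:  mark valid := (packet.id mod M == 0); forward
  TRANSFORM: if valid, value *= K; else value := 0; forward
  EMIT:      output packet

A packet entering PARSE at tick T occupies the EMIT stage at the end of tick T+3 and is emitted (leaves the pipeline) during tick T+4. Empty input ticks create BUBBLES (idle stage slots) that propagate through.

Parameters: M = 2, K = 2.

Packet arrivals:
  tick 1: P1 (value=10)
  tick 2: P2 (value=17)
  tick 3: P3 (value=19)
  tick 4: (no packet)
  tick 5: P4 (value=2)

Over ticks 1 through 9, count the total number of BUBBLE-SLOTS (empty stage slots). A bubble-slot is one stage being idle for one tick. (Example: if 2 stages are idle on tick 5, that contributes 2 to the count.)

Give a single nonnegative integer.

Tick 1: [PARSE:P1(v=10,ok=F), VALIDATE:-, TRANSFORM:-, EMIT:-] out:-; bubbles=3
Tick 2: [PARSE:P2(v=17,ok=F), VALIDATE:P1(v=10,ok=F), TRANSFORM:-, EMIT:-] out:-; bubbles=2
Tick 3: [PARSE:P3(v=19,ok=F), VALIDATE:P2(v=17,ok=T), TRANSFORM:P1(v=0,ok=F), EMIT:-] out:-; bubbles=1
Tick 4: [PARSE:-, VALIDATE:P3(v=19,ok=F), TRANSFORM:P2(v=34,ok=T), EMIT:P1(v=0,ok=F)] out:-; bubbles=1
Tick 5: [PARSE:P4(v=2,ok=F), VALIDATE:-, TRANSFORM:P3(v=0,ok=F), EMIT:P2(v=34,ok=T)] out:P1(v=0); bubbles=1
Tick 6: [PARSE:-, VALIDATE:P4(v=2,ok=T), TRANSFORM:-, EMIT:P3(v=0,ok=F)] out:P2(v=34); bubbles=2
Tick 7: [PARSE:-, VALIDATE:-, TRANSFORM:P4(v=4,ok=T), EMIT:-] out:P3(v=0); bubbles=3
Tick 8: [PARSE:-, VALIDATE:-, TRANSFORM:-, EMIT:P4(v=4,ok=T)] out:-; bubbles=3
Tick 9: [PARSE:-, VALIDATE:-, TRANSFORM:-, EMIT:-] out:P4(v=4); bubbles=4
Total bubble-slots: 20

Answer: 20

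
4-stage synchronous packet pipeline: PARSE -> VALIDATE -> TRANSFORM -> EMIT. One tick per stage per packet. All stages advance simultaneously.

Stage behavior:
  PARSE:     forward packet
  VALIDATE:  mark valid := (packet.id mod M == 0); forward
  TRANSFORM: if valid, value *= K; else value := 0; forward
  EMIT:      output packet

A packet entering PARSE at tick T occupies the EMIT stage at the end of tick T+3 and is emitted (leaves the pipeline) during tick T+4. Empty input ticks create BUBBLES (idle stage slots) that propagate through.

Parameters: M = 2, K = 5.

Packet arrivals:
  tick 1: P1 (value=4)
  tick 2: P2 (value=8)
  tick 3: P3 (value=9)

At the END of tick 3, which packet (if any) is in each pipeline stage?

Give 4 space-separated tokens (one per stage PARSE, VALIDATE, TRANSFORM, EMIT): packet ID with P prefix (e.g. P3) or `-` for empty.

Answer: P3 P2 P1 -

Derivation:
Tick 1: [PARSE:P1(v=4,ok=F), VALIDATE:-, TRANSFORM:-, EMIT:-] out:-; in:P1
Tick 2: [PARSE:P2(v=8,ok=F), VALIDATE:P1(v=4,ok=F), TRANSFORM:-, EMIT:-] out:-; in:P2
Tick 3: [PARSE:P3(v=9,ok=F), VALIDATE:P2(v=8,ok=T), TRANSFORM:P1(v=0,ok=F), EMIT:-] out:-; in:P3
At end of tick 3: ['P3', 'P2', 'P1', '-']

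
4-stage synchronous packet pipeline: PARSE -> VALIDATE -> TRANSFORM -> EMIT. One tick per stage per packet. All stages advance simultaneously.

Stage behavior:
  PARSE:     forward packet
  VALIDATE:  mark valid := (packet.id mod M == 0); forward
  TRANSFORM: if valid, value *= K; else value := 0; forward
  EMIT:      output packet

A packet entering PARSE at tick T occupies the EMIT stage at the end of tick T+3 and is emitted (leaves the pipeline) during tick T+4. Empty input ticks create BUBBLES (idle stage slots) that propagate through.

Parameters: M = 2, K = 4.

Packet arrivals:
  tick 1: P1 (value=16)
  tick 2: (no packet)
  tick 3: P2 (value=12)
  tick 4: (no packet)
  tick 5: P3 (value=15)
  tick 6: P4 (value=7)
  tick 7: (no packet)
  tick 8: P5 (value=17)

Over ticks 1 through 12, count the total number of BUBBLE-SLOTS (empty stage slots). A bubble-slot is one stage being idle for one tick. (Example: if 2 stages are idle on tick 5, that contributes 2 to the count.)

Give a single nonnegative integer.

Tick 1: [PARSE:P1(v=16,ok=F), VALIDATE:-, TRANSFORM:-, EMIT:-] out:-; bubbles=3
Tick 2: [PARSE:-, VALIDATE:P1(v=16,ok=F), TRANSFORM:-, EMIT:-] out:-; bubbles=3
Tick 3: [PARSE:P2(v=12,ok=F), VALIDATE:-, TRANSFORM:P1(v=0,ok=F), EMIT:-] out:-; bubbles=2
Tick 4: [PARSE:-, VALIDATE:P2(v=12,ok=T), TRANSFORM:-, EMIT:P1(v=0,ok=F)] out:-; bubbles=2
Tick 5: [PARSE:P3(v=15,ok=F), VALIDATE:-, TRANSFORM:P2(v=48,ok=T), EMIT:-] out:P1(v=0); bubbles=2
Tick 6: [PARSE:P4(v=7,ok=F), VALIDATE:P3(v=15,ok=F), TRANSFORM:-, EMIT:P2(v=48,ok=T)] out:-; bubbles=1
Tick 7: [PARSE:-, VALIDATE:P4(v=7,ok=T), TRANSFORM:P3(v=0,ok=F), EMIT:-] out:P2(v=48); bubbles=2
Tick 8: [PARSE:P5(v=17,ok=F), VALIDATE:-, TRANSFORM:P4(v=28,ok=T), EMIT:P3(v=0,ok=F)] out:-; bubbles=1
Tick 9: [PARSE:-, VALIDATE:P5(v=17,ok=F), TRANSFORM:-, EMIT:P4(v=28,ok=T)] out:P3(v=0); bubbles=2
Tick 10: [PARSE:-, VALIDATE:-, TRANSFORM:P5(v=0,ok=F), EMIT:-] out:P4(v=28); bubbles=3
Tick 11: [PARSE:-, VALIDATE:-, TRANSFORM:-, EMIT:P5(v=0,ok=F)] out:-; bubbles=3
Tick 12: [PARSE:-, VALIDATE:-, TRANSFORM:-, EMIT:-] out:P5(v=0); bubbles=4
Total bubble-slots: 28

Answer: 28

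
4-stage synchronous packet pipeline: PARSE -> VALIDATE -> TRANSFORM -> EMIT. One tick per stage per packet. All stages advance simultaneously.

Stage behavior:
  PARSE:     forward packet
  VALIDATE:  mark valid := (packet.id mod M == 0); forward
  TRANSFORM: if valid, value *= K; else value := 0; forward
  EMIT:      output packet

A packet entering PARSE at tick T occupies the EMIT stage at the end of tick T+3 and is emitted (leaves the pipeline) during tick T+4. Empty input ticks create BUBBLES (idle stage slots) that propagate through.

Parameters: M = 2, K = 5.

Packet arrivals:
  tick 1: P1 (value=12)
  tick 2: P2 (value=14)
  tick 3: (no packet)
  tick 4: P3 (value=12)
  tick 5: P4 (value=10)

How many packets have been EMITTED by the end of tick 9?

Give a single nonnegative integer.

Tick 1: [PARSE:P1(v=12,ok=F), VALIDATE:-, TRANSFORM:-, EMIT:-] out:-; in:P1
Tick 2: [PARSE:P2(v=14,ok=F), VALIDATE:P1(v=12,ok=F), TRANSFORM:-, EMIT:-] out:-; in:P2
Tick 3: [PARSE:-, VALIDATE:P2(v=14,ok=T), TRANSFORM:P1(v=0,ok=F), EMIT:-] out:-; in:-
Tick 4: [PARSE:P3(v=12,ok=F), VALIDATE:-, TRANSFORM:P2(v=70,ok=T), EMIT:P1(v=0,ok=F)] out:-; in:P3
Tick 5: [PARSE:P4(v=10,ok=F), VALIDATE:P3(v=12,ok=F), TRANSFORM:-, EMIT:P2(v=70,ok=T)] out:P1(v=0); in:P4
Tick 6: [PARSE:-, VALIDATE:P4(v=10,ok=T), TRANSFORM:P3(v=0,ok=F), EMIT:-] out:P2(v=70); in:-
Tick 7: [PARSE:-, VALIDATE:-, TRANSFORM:P4(v=50,ok=T), EMIT:P3(v=0,ok=F)] out:-; in:-
Tick 8: [PARSE:-, VALIDATE:-, TRANSFORM:-, EMIT:P4(v=50,ok=T)] out:P3(v=0); in:-
Tick 9: [PARSE:-, VALIDATE:-, TRANSFORM:-, EMIT:-] out:P4(v=50); in:-
Emitted by tick 9: ['P1', 'P2', 'P3', 'P4']

Answer: 4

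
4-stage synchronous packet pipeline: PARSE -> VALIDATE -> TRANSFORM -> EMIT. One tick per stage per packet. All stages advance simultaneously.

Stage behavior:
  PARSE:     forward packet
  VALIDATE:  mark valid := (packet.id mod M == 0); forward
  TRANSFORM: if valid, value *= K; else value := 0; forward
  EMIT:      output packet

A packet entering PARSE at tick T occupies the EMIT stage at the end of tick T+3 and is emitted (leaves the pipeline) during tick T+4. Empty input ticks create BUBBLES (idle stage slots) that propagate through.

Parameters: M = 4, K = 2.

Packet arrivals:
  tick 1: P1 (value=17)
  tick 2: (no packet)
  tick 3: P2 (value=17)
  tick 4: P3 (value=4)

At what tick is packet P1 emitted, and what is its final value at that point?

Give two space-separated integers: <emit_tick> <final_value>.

Answer: 5 0

Derivation:
Tick 1: [PARSE:P1(v=17,ok=F), VALIDATE:-, TRANSFORM:-, EMIT:-] out:-; in:P1
Tick 2: [PARSE:-, VALIDATE:P1(v=17,ok=F), TRANSFORM:-, EMIT:-] out:-; in:-
Tick 3: [PARSE:P2(v=17,ok=F), VALIDATE:-, TRANSFORM:P1(v=0,ok=F), EMIT:-] out:-; in:P2
Tick 4: [PARSE:P3(v=4,ok=F), VALIDATE:P2(v=17,ok=F), TRANSFORM:-, EMIT:P1(v=0,ok=F)] out:-; in:P3
Tick 5: [PARSE:-, VALIDATE:P3(v=4,ok=F), TRANSFORM:P2(v=0,ok=F), EMIT:-] out:P1(v=0); in:-
Tick 6: [PARSE:-, VALIDATE:-, TRANSFORM:P3(v=0,ok=F), EMIT:P2(v=0,ok=F)] out:-; in:-
Tick 7: [PARSE:-, VALIDATE:-, TRANSFORM:-, EMIT:P3(v=0,ok=F)] out:P2(v=0); in:-
Tick 8: [PARSE:-, VALIDATE:-, TRANSFORM:-, EMIT:-] out:P3(v=0); in:-
P1: arrives tick 1, valid=False (id=1, id%4=1), emit tick 5, final value 0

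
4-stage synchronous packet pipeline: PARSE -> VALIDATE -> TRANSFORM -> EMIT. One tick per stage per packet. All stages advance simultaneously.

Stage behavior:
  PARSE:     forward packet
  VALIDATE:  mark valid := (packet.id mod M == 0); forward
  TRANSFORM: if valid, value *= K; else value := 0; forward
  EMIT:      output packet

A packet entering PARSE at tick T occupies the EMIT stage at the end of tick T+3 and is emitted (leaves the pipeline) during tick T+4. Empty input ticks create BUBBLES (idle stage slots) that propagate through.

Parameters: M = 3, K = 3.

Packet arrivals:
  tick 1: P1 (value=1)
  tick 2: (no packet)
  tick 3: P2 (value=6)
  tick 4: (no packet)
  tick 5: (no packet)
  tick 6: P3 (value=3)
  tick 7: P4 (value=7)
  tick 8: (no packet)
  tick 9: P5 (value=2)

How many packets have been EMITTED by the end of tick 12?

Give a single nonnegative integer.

Answer: 4

Derivation:
Tick 1: [PARSE:P1(v=1,ok=F), VALIDATE:-, TRANSFORM:-, EMIT:-] out:-; in:P1
Tick 2: [PARSE:-, VALIDATE:P1(v=1,ok=F), TRANSFORM:-, EMIT:-] out:-; in:-
Tick 3: [PARSE:P2(v=6,ok=F), VALIDATE:-, TRANSFORM:P1(v=0,ok=F), EMIT:-] out:-; in:P2
Tick 4: [PARSE:-, VALIDATE:P2(v=6,ok=F), TRANSFORM:-, EMIT:P1(v=0,ok=F)] out:-; in:-
Tick 5: [PARSE:-, VALIDATE:-, TRANSFORM:P2(v=0,ok=F), EMIT:-] out:P1(v=0); in:-
Tick 6: [PARSE:P3(v=3,ok=F), VALIDATE:-, TRANSFORM:-, EMIT:P2(v=0,ok=F)] out:-; in:P3
Tick 7: [PARSE:P4(v=7,ok=F), VALIDATE:P3(v=3,ok=T), TRANSFORM:-, EMIT:-] out:P2(v=0); in:P4
Tick 8: [PARSE:-, VALIDATE:P4(v=7,ok=F), TRANSFORM:P3(v=9,ok=T), EMIT:-] out:-; in:-
Tick 9: [PARSE:P5(v=2,ok=F), VALIDATE:-, TRANSFORM:P4(v=0,ok=F), EMIT:P3(v=9,ok=T)] out:-; in:P5
Tick 10: [PARSE:-, VALIDATE:P5(v=2,ok=F), TRANSFORM:-, EMIT:P4(v=0,ok=F)] out:P3(v=9); in:-
Tick 11: [PARSE:-, VALIDATE:-, TRANSFORM:P5(v=0,ok=F), EMIT:-] out:P4(v=0); in:-
Tick 12: [PARSE:-, VALIDATE:-, TRANSFORM:-, EMIT:P5(v=0,ok=F)] out:-; in:-
Emitted by tick 12: ['P1', 'P2', 'P3', 'P4']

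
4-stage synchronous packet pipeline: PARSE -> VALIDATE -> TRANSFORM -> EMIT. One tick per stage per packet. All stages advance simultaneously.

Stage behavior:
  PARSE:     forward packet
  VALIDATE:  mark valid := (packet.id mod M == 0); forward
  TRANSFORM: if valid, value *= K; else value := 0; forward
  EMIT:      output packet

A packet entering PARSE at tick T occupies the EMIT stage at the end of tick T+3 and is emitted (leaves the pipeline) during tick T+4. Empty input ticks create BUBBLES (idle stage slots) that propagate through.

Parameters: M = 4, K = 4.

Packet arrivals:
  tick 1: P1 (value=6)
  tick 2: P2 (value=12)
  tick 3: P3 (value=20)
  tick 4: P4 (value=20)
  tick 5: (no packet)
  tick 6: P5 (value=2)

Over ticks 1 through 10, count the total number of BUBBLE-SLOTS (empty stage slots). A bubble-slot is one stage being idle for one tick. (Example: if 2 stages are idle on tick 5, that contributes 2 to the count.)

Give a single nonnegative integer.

Answer: 20

Derivation:
Tick 1: [PARSE:P1(v=6,ok=F), VALIDATE:-, TRANSFORM:-, EMIT:-] out:-; bubbles=3
Tick 2: [PARSE:P2(v=12,ok=F), VALIDATE:P1(v=6,ok=F), TRANSFORM:-, EMIT:-] out:-; bubbles=2
Tick 3: [PARSE:P3(v=20,ok=F), VALIDATE:P2(v=12,ok=F), TRANSFORM:P1(v=0,ok=F), EMIT:-] out:-; bubbles=1
Tick 4: [PARSE:P4(v=20,ok=F), VALIDATE:P3(v=20,ok=F), TRANSFORM:P2(v=0,ok=F), EMIT:P1(v=0,ok=F)] out:-; bubbles=0
Tick 5: [PARSE:-, VALIDATE:P4(v=20,ok=T), TRANSFORM:P3(v=0,ok=F), EMIT:P2(v=0,ok=F)] out:P1(v=0); bubbles=1
Tick 6: [PARSE:P5(v=2,ok=F), VALIDATE:-, TRANSFORM:P4(v=80,ok=T), EMIT:P3(v=0,ok=F)] out:P2(v=0); bubbles=1
Tick 7: [PARSE:-, VALIDATE:P5(v=2,ok=F), TRANSFORM:-, EMIT:P4(v=80,ok=T)] out:P3(v=0); bubbles=2
Tick 8: [PARSE:-, VALIDATE:-, TRANSFORM:P5(v=0,ok=F), EMIT:-] out:P4(v=80); bubbles=3
Tick 9: [PARSE:-, VALIDATE:-, TRANSFORM:-, EMIT:P5(v=0,ok=F)] out:-; bubbles=3
Tick 10: [PARSE:-, VALIDATE:-, TRANSFORM:-, EMIT:-] out:P5(v=0); bubbles=4
Total bubble-slots: 20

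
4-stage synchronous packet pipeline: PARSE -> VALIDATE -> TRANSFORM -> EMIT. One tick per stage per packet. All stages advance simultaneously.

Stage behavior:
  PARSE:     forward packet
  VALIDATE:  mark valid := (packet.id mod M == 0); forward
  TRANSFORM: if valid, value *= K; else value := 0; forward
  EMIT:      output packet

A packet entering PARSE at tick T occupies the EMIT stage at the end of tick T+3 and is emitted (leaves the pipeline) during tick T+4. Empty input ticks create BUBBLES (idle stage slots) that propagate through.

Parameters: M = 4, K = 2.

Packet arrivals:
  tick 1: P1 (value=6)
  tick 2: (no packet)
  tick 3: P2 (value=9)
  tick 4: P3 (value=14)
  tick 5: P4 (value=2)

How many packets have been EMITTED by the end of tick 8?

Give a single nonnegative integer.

Answer: 3

Derivation:
Tick 1: [PARSE:P1(v=6,ok=F), VALIDATE:-, TRANSFORM:-, EMIT:-] out:-; in:P1
Tick 2: [PARSE:-, VALIDATE:P1(v=6,ok=F), TRANSFORM:-, EMIT:-] out:-; in:-
Tick 3: [PARSE:P2(v=9,ok=F), VALIDATE:-, TRANSFORM:P1(v=0,ok=F), EMIT:-] out:-; in:P2
Tick 4: [PARSE:P3(v=14,ok=F), VALIDATE:P2(v=9,ok=F), TRANSFORM:-, EMIT:P1(v=0,ok=F)] out:-; in:P3
Tick 5: [PARSE:P4(v=2,ok=F), VALIDATE:P3(v=14,ok=F), TRANSFORM:P2(v=0,ok=F), EMIT:-] out:P1(v=0); in:P4
Tick 6: [PARSE:-, VALIDATE:P4(v=2,ok=T), TRANSFORM:P3(v=0,ok=F), EMIT:P2(v=0,ok=F)] out:-; in:-
Tick 7: [PARSE:-, VALIDATE:-, TRANSFORM:P4(v=4,ok=T), EMIT:P3(v=0,ok=F)] out:P2(v=0); in:-
Tick 8: [PARSE:-, VALIDATE:-, TRANSFORM:-, EMIT:P4(v=4,ok=T)] out:P3(v=0); in:-
Emitted by tick 8: ['P1', 'P2', 'P3']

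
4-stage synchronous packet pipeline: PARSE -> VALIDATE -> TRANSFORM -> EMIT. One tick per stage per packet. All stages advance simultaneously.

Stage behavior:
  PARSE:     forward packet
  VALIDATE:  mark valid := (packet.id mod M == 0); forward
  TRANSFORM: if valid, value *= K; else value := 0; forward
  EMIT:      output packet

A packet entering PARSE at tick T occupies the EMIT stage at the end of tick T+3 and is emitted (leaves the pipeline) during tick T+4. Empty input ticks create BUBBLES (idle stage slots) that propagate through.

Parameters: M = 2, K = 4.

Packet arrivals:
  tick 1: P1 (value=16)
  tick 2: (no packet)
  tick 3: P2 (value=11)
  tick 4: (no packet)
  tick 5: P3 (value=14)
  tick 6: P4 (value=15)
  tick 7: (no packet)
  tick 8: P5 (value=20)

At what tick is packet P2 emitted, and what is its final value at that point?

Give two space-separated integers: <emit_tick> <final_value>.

Tick 1: [PARSE:P1(v=16,ok=F), VALIDATE:-, TRANSFORM:-, EMIT:-] out:-; in:P1
Tick 2: [PARSE:-, VALIDATE:P1(v=16,ok=F), TRANSFORM:-, EMIT:-] out:-; in:-
Tick 3: [PARSE:P2(v=11,ok=F), VALIDATE:-, TRANSFORM:P1(v=0,ok=F), EMIT:-] out:-; in:P2
Tick 4: [PARSE:-, VALIDATE:P2(v=11,ok=T), TRANSFORM:-, EMIT:P1(v=0,ok=F)] out:-; in:-
Tick 5: [PARSE:P3(v=14,ok=F), VALIDATE:-, TRANSFORM:P2(v=44,ok=T), EMIT:-] out:P1(v=0); in:P3
Tick 6: [PARSE:P4(v=15,ok=F), VALIDATE:P3(v=14,ok=F), TRANSFORM:-, EMIT:P2(v=44,ok=T)] out:-; in:P4
Tick 7: [PARSE:-, VALIDATE:P4(v=15,ok=T), TRANSFORM:P3(v=0,ok=F), EMIT:-] out:P2(v=44); in:-
Tick 8: [PARSE:P5(v=20,ok=F), VALIDATE:-, TRANSFORM:P4(v=60,ok=T), EMIT:P3(v=0,ok=F)] out:-; in:P5
Tick 9: [PARSE:-, VALIDATE:P5(v=20,ok=F), TRANSFORM:-, EMIT:P4(v=60,ok=T)] out:P3(v=0); in:-
Tick 10: [PARSE:-, VALIDATE:-, TRANSFORM:P5(v=0,ok=F), EMIT:-] out:P4(v=60); in:-
Tick 11: [PARSE:-, VALIDATE:-, TRANSFORM:-, EMIT:P5(v=0,ok=F)] out:-; in:-
Tick 12: [PARSE:-, VALIDATE:-, TRANSFORM:-, EMIT:-] out:P5(v=0); in:-
P2: arrives tick 3, valid=True (id=2, id%2=0), emit tick 7, final value 44

Answer: 7 44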